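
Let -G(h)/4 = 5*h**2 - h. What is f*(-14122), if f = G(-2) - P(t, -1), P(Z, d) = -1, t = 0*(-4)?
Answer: 1228614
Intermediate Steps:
t = 0
G(h) = -20*h**2 + 4*h (G(h) = -4*(5*h**2 - h) = -4*(-h + 5*h**2) = -20*h**2 + 4*h)
f = -87 (f = 4*(-2)*(1 - 5*(-2)) - 1*(-1) = 4*(-2)*(1 + 10) + 1 = 4*(-2)*11 + 1 = -88 + 1 = -87)
f*(-14122) = -87*(-14122) = 1228614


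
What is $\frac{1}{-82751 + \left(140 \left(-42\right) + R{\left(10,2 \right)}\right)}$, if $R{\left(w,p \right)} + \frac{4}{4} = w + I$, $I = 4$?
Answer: $- \frac{1}{88618} \approx -1.1284 \cdot 10^{-5}$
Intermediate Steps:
$R{\left(w,p \right)} = 3 + w$ ($R{\left(w,p \right)} = -1 + \left(w + 4\right) = -1 + \left(4 + w\right) = 3 + w$)
$\frac{1}{-82751 + \left(140 \left(-42\right) + R{\left(10,2 \right)}\right)} = \frac{1}{-82751 + \left(140 \left(-42\right) + \left(3 + 10\right)\right)} = \frac{1}{-82751 + \left(-5880 + 13\right)} = \frac{1}{-82751 - 5867} = \frac{1}{-88618} = - \frac{1}{88618}$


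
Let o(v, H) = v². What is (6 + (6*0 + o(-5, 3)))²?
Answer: 961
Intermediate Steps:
(6 + (6*0 + o(-5, 3)))² = (6 + (6*0 + (-5)²))² = (6 + (0 + 25))² = (6 + 25)² = 31² = 961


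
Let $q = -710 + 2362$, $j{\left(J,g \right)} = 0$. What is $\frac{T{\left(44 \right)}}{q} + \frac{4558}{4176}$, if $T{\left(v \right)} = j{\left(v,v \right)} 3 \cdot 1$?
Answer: $\frac{2279}{2088} \approx 1.0915$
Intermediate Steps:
$T{\left(v \right)} = 0$ ($T{\left(v \right)} = 0 \cdot 3 \cdot 1 = 0 \cdot 1 = 0$)
$q = 1652$
$\frac{T{\left(44 \right)}}{q} + \frac{4558}{4176} = \frac{0}{1652} + \frac{4558}{4176} = 0 \cdot \frac{1}{1652} + 4558 \cdot \frac{1}{4176} = 0 + \frac{2279}{2088} = \frac{2279}{2088}$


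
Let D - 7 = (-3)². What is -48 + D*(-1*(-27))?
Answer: 384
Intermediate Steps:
D = 16 (D = 7 + (-3)² = 7 + 9 = 16)
-48 + D*(-1*(-27)) = -48 + 16*(-1*(-27)) = -48 + 16*27 = -48 + 432 = 384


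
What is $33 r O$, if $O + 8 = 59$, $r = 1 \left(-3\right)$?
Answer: $-5049$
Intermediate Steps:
$r = -3$
$O = 51$ ($O = -8 + 59 = 51$)
$33 r O = 33 \left(-3\right) 51 = \left(-99\right) 51 = -5049$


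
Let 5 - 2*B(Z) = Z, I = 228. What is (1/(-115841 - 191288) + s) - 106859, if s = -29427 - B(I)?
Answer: -83646276023/614258 ≈ -1.3617e+5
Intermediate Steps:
B(Z) = 5/2 - Z/2
s = -58631/2 (s = -29427 - (5/2 - 1/2*228) = -29427 - (5/2 - 114) = -29427 - 1*(-223/2) = -29427 + 223/2 = -58631/2 ≈ -29316.)
(1/(-115841 - 191288) + s) - 106859 = (1/(-115841 - 191288) - 58631/2) - 106859 = (1/(-307129) - 58631/2) - 106859 = (-1/307129 - 58631/2) - 106859 = -18007280401/614258 - 106859 = -83646276023/614258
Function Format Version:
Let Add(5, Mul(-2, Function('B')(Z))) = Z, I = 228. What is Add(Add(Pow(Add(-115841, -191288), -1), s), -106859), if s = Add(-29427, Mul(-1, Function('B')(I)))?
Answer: Rational(-83646276023, 614258) ≈ -1.3617e+5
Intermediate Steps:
Function('B')(Z) = Add(Rational(5, 2), Mul(Rational(-1, 2), Z))
s = Rational(-58631, 2) (s = Add(-29427, Mul(-1, Add(Rational(5, 2), Mul(Rational(-1, 2), 228)))) = Add(-29427, Mul(-1, Add(Rational(5, 2), -114))) = Add(-29427, Mul(-1, Rational(-223, 2))) = Add(-29427, Rational(223, 2)) = Rational(-58631, 2) ≈ -29316.)
Add(Add(Pow(Add(-115841, -191288), -1), s), -106859) = Add(Add(Pow(Add(-115841, -191288), -1), Rational(-58631, 2)), -106859) = Add(Add(Pow(-307129, -1), Rational(-58631, 2)), -106859) = Add(Add(Rational(-1, 307129), Rational(-58631, 2)), -106859) = Add(Rational(-18007280401, 614258), -106859) = Rational(-83646276023, 614258)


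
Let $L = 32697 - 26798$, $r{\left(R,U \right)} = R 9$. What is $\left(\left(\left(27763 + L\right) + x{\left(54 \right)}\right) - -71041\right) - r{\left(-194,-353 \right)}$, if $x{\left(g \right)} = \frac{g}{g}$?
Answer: $106450$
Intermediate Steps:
$r{\left(R,U \right)} = 9 R$
$x{\left(g \right)} = 1$
$L = 5899$ ($L = 32697 - 26798 = 5899$)
$\left(\left(\left(27763 + L\right) + x{\left(54 \right)}\right) - -71041\right) - r{\left(-194,-353 \right)} = \left(\left(\left(27763 + 5899\right) + 1\right) - -71041\right) - 9 \left(-194\right) = \left(\left(33662 + 1\right) + 71041\right) - -1746 = \left(33663 + 71041\right) + 1746 = 104704 + 1746 = 106450$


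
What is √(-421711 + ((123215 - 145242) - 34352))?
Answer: I*√478090 ≈ 691.44*I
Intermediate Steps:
√(-421711 + ((123215 - 145242) - 34352)) = √(-421711 + (-22027 - 34352)) = √(-421711 - 56379) = √(-478090) = I*√478090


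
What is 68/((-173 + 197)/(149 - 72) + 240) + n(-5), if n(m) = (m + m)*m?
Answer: 232609/4626 ≈ 50.283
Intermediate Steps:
n(m) = 2*m**2 (n(m) = (2*m)*m = 2*m**2)
68/((-173 + 197)/(149 - 72) + 240) + n(-5) = 68/((-173 + 197)/(149 - 72) + 240) + 2*(-5)**2 = 68/(24/77 + 240) + 2*25 = 68/(24*(1/77) + 240) + 50 = 68/(24/77 + 240) + 50 = 68/(18504/77) + 50 = 68*(77/18504) + 50 = 1309/4626 + 50 = 232609/4626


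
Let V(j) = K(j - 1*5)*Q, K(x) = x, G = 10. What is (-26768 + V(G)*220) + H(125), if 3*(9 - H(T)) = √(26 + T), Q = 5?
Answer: -21259 - √151/3 ≈ -21263.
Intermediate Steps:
H(T) = 9 - √(26 + T)/3
V(j) = -25 + 5*j (V(j) = (j - 1*5)*5 = (j - 5)*5 = (-5 + j)*5 = -25 + 5*j)
(-26768 + V(G)*220) + H(125) = (-26768 + (-25 + 5*10)*220) + (9 - √(26 + 125)/3) = (-26768 + (-25 + 50)*220) + (9 - √151/3) = (-26768 + 25*220) + (9 - √151/3) = (-26768 + 5500) + (9 - √151/3) = -21268 + (9 - √151/3) = -21259 - √151/3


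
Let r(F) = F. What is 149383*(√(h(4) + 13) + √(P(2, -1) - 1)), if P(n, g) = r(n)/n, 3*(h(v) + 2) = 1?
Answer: 149383*√102/3 ≈ 5.0290e+5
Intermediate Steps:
h(v) = -5/3 (h(v) = -2 + (⅓)*1 = -2 + ⅓ = -5/3)
P(n, g) = 1 (P(n, g) = n/n = 1)
149383*(√(h(4) + 13) + √(P(2, -1) - 1)) = 149383*(√(-5/3 + 13) + √(1 - 1)) = 149383*(√(34/3) + √0) = 149383*(√102/3 + 0) = 149383*(√102/3) = 149383*√102/3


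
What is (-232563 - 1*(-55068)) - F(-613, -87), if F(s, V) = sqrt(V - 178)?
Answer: -177495 - I*sqrt(265) ≈ -1.775e+5 - 16.279*I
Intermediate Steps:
F(s, V) = sqrt(-178 + V)
(-232563 - 1*(-55068)) - F(-613, -87) = (-232563 - 1*(-55068)) - sqrt(-178 - 87) = (-232563 + 55068) - sqrt(-265) = -177495 - I*sqrt(265)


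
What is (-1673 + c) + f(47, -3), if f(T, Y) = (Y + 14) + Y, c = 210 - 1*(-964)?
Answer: -491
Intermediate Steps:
c = 1174 (c = 210 + 964 = 1174)
f(T, Y) = 14 + 2*Y (f(T, Y) = (14 + Y) + Y = 14 + 2*Y)
(-1673 + c) + f(47, -3) = (-1673 + 1174) + (14 + 2*(-3)) = -499 + (14 - 6) = -499 + 8 = -491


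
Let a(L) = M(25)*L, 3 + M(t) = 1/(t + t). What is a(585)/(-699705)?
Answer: 1937/777450 ≈ 0.0024915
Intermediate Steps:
M(t) = -3 + 1/(2*t) (M(t) = -3 + 1/(t + t) = -3 + 1/(2*t))
a(L) = -149*L/50 (a(L) = (-3 + (½)/25)*L = (-3 + (½)*(1/25))*L = (-3 + 1/50)*L = -149*L/50)
a(585)/(-699705) = -149/50*585/(-699705) = -17433/10*(-1/699705) = 1937/777450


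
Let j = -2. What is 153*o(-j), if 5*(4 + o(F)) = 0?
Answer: -612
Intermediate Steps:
o(F) = -4 (o(F) = -4 + (⅕)*0 = -4 + 0 = -4)
153*o(-j) = 153*(-4) = -612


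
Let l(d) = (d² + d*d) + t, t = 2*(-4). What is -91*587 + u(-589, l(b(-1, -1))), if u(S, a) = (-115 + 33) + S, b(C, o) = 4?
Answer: -54088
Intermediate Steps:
t = -8
l(d) = -8 + 2*d² (l(d) = (d² + d*d) - 8 = (d² + d²) - 8 = 2*d² - 8 = -8 + 2*d²)
u(S, a) = -82 + S
-91*587 + u(-589, l(b(-1, -1))) = -91*587 + (-82 - 589) = -53417 - 671 = -54088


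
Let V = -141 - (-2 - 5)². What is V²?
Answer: 36100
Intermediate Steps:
V = -190 (V = -141 - 1*(-7)² = -141 - 1*49 = -141 - 49 = -190)
V² = (-190)² = 36100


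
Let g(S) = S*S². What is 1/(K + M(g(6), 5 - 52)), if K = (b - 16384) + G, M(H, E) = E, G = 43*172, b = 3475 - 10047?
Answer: -1/15607 ≈ -6.4074e-5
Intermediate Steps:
b = -6572
G = 7396
g(S) = S³
K = -15560 (K = (-6572 - 16384) + 7396 = -22956 + 7396 = -15560)
1/(K + M(g(6), 5 - 52)) = 1/(-15560 + (5 - 52)) = 1/(-15560 - 47) = 1/(-15607) = -1/15607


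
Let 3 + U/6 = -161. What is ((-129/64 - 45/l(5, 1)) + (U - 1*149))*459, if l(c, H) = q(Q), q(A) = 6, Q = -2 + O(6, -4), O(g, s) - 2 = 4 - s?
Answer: -33562539/64 ≈ -5.2442e+5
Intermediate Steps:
U = -984 (U = -18 + 6*(-161) = -18 - 966 = -984)
O(g, s) = 6 - s (O(g, s) = 2 + (4 - s) = 6 - s)
Q = 8 (Q = -2 + (6 - 1*(-4)) = -2 + (6 + 4) = -2 + 10 = 8)
l(c, H) = 6
((-129/64 - 45/l(5, 1)) + (U - 1*149))*459 = ((-129/64 - 45/6) + (-984 - 1*149))*459 = ((-129*1/64 - 45*⅙) + (-984 - 149))*459 = ((-129/64 - 15/2) - 1133)*459 = (-609/64 - 1133)*459 = -73121/64*459 = -33562539/64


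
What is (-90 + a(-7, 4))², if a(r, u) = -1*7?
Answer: 9409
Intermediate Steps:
a(r, u) = -7
(-90 + a(-7, 4))² = (-90 - 7)² = (-97)² = 9409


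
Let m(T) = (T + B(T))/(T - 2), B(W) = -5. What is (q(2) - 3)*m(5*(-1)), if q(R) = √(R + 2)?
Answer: -10/7 ≈ -1.4286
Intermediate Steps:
q(R) = √(2 + R)
m(T) = (-5 + T)/(-2 + T) (m(T) = (T - 5)/(T - 2) = (-5 + T)/(-2 + T))
(q(2) - 3)*m(5*(-1)) = (√(2 + 2) - 3)*((-5 + 5*(-1))/(-2 + 5*(-1))) = (√4 - 3)*((-5 - 5)/(-2 - 5)) = (2 - 3)*(-10/(-7)) = -(-1)*(-10)/7 = -1*10/7 = -10/7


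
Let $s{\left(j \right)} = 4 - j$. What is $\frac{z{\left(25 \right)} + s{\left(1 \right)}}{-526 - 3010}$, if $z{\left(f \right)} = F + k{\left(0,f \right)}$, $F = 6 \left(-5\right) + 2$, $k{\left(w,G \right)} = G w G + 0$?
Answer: $\frac{25}{3536} \approx 0.0070701$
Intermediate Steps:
$k{\left(w,G \right)} = w G^{2}$ ($k{\left(w,G \right)} = w G^{2} + 0 = w G^{2}$)
$F = -28$ ($F = -30 + 2 = -28$)
$z{\left(f \right)} = -28$ ($z{\left(f \right)} = -28 + 0 f^{2} = -28 + 0 = -28$)
$\frac{z{\left(25 \right)} + s{\left(1 \right)}}{-526 - 3010} = \frac{-28 + \left(4 - 1\right)}{-526 - 3010} = \frac{-28 + \left(4 - 1\right)}{-3536} = \left(-28 + 3\right) \left(- \frac{1}{3536}\right) = \left(-25\right) \left(- \frac{1}{3536}\right) = \frac{25}{3536}$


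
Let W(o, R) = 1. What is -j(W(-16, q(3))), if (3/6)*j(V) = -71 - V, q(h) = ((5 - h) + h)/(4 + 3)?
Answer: 144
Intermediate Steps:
q(h) = 5/7
j(V) = -142 - 2*V (j(V) = 2*(-71 - V) = -142 - 2*V)
-j(W(-16, q(3))) = -(-142 - 2*1) = -(-142 - 2) = -1*(-144) = 144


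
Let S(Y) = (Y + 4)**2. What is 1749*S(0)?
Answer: 27984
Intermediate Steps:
S(Y) = (4 + Y)**2
1749*S(0) = 1749*(4 + 0)**2 = 1749*4**2 = 1749*16 = 27984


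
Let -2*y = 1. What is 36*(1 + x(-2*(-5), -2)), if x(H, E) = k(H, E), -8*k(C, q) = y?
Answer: 153/4 ≈ 38.250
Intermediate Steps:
y = -½ (y = -½*1 = -½ ≈ -0.50000)
k(C, q) = 1/16 (k(C, q) = -⅛*(-½) = 1/16)
x(H, E) = 1/16
36*(1 + x(-2*(-5), -2)) = 36*(1 + 1/16) = 36*(17/16) = 153/4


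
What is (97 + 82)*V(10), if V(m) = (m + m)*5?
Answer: 17900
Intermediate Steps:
V(m) = 10*m (V(m) = (2*m)*5 = 10*m)
(97 + 82)*V(10) = (97 + 82)*(10*10) = 179*100 = 17900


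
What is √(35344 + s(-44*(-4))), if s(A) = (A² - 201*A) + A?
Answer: 4*√1945 ≈ 176.41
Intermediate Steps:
s(A) = A² - 200*A
√(35344 + s(-44*(-4))) = √(35344 + (-44*(-4))*(-200 - 44*(-4))) = √(35344 + 176*(-200 + 176)) = √(35344 + 176*(-24)) = √(35344 - 4224) = √31120 = 4*√1945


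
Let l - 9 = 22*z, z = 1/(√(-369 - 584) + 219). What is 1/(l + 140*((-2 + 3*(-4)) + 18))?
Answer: 13918442/7920964461 + 11*I*√953/7920964461 ≈ 0.0017572 + 4.2871e-8*I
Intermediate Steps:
z = 1/(219 + I*√953) (z = 1/(√(-953) + 219) = 1/(I*√953 + 219) = 1/(219 + I*√953) ≈ 0.0044772 - 0.00063112*I)
l = 222522/24457 - 11*I*√953/24457 (l = 9 + 22*(219/48914 - I*√953/48914) = 9 + (2409/24457 - 11*I*√953/24457) = 222522/24457 - 11*I*√953/24457 ≈ 9.0985 - 0.013885*I)
1/(l + 140*((-2 + 3*(-4)) + 18)) = 1/((222522/24457 - 11*I*√953/24457) + 140*((-2 + 3*(-4)) + 18)) = 1/((222522/24457 - 11*I*√953/24457) + 140*((-2 - 12) + 18)) = 1/((222522/24457 - 11*I*√953/24457) + 140*(-14 + 18)) = 1/((222522/24457 - 11*I*√953/24457) + 140*4) = 1/((222522/24457 - 11*I*√953/24457) + 560) = 1/(13918442/24457 - 11*I*√953/24457)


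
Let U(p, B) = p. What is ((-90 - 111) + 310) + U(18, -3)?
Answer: 127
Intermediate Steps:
((-90 - 111) + 310) + U(18, -3) = ((-90 - 111) + 310) + 18 = (-201 + 310) + 18 = 109 + 18 = 127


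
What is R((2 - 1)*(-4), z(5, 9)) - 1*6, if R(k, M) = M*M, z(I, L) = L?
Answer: 75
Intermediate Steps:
R(k, M) = M**2
R((2 - 1)*(-4), z(5, 9)) - 1*6 = 9**2 - 1*6 = 81 - 6 = 75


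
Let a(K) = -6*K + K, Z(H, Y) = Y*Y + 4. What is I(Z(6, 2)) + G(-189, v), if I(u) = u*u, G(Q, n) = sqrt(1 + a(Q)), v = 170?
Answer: 64 + sqrt(946) ≈ 94.757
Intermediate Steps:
Z(H, Y) = 4 + Y**2 (Z(H, Y) = Y**2 + 4 = 4 + Y**2)
a(K) = -5*K
G(Q, n) = sqrt(1 - 5*Q)
I(u) = u**2
I(Z(6, 2)) + G(-189, v) = (4 + 2**2)**2 + sqrt(1 - 5*(-189)) = (4 + 4)**2 + sqrt(1 + 945) = 8**2 + sqrt(946) = 64 + sqrt(946)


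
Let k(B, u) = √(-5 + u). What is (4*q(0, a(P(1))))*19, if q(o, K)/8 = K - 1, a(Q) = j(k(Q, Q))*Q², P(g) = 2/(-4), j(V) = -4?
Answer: -1216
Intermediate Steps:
P(g) = -½ (P(g) = 2*(-¼) = -½)
a(Q) = -4*Q²
q(o, K) = -8 + 8*K (q(o, K) = 8*(K - 1) = 8*(-1 + K) = -8 + 8*K)
(4*q(0, a(P(1))))*19 = (4*(-8 + 8*(-4*(-½)²)))*19 = (4*(-8 + 8*(-4*¼)))*19 = (4*(-8 + 8*(-1)))*19 = (4*(-8 - 8))*19 = (4*(-16))*19 = -64*19 = -1216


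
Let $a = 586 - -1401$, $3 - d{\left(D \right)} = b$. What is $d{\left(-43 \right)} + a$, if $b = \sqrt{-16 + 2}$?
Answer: $1990 - i \sqrt{14} \approx 1990.0 - 3.7417 i$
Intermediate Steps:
$b = i \sqrt{14}$ ($b = \sqrt{-14} = i \sqrt{14} \approx 3.7417 i$)
$d{\left(D \right)} = 3 - i \sqrt{14}$
$a = 1987$ ($a = 586 + 1401 = 1987$)
$d{\left(-43 \right)} + a = \left(3 - i \sqrt{14}\right) + 1987 = 1990 - i \sqrt{14}$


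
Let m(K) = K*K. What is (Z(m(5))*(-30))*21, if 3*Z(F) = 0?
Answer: 0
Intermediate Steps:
m(K) = K²
Z(F) = 0 (Z(F) = (⅓)*0 = 0)
(Z(m(5))*(-30))*21 = (0*(-30))*21 = 0*21 = 0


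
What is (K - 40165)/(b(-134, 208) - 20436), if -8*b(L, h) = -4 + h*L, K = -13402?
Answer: 107134/33903 ≈ 3.1600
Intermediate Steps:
b(L, h) = 1/2 - L*h/8 (b(L, h) = -(-4 + h*L)/8 = -(-4 + L*h)/8 = 1/2 - L*h/8)
(K - 40165)/(b(-134, 208) - 20436) = (-13402 - 40165)/((1/2 - 1/8*(-134)*208) - 20436) = -53567/((1/2 + 3484) - 20436) = -53567/(6969/2 - 20436) = -53567/(-33903/2) = -53567*(-2/33903) = 107134/33903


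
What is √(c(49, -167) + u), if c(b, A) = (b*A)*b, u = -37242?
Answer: I*√438209 ≈ 661.97*I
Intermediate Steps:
c(b, A) = A*b² (c(b, A) = (A*b)*b = A*b²)
√(c(49, -167) + u) = √(-167*49² - 37242) = √(-167*2401 - 37242) = √(-400967 - 37242) = √(-438209) = I*√438209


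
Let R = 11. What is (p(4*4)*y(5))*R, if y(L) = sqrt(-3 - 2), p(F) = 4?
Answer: 44*I*sqrt(5) ≈ 98.387*I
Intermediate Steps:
y(L) = I*sqrt(5) (y(L) = sqrt(-5) = I*sqrt(5))
(p(4*4)*y(5))*R = (4*(I*sqrt(5)))*11 = (4*I*sqrt(5))*11 = 44*I*sqrt(5)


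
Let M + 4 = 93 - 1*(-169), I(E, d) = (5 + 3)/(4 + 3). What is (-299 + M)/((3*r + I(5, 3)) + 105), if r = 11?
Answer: -287/974 ≈ -0.29466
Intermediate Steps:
I(E, d) = 8/7
M = 258 (M = -4 + (93 - 1*(-169)) = -4 + (93 + 169) = -4 + 262 = 258)
(-299 + M)/((3*r + I(5, 3)) + 105) = (-299 + 258)/((3*11 + 8/7) + 105) = -41/((33 + 8/7) + 105) = -41/(239/7 + 105) = -41/974/7 = -41*7/974 = -287/974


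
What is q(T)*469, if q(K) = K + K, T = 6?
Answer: 5628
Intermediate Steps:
q(K) = 2*K
q(T)*469 = (2*6)*469 = 12*469 = 5628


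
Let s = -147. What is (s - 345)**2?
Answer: 242064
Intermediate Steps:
(s - 345)**2 = (-147 - 345)**2 = (-492)**2 = 242064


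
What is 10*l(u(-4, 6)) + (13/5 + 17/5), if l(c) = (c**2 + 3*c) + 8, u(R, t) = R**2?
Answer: 3126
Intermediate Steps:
l(c) = 8 + c**2 + 3*c
10*l(u(-4, 6)) + (13/5 + 17/5) = 10*(8 + ((-4)**2)**2 + 3*(-4)**2) + (13/5 + 17/5) = 10*(8 + 16**2 + 3*16) + (13*(1/5) + 17*(1/5)) = 10*(8 + 256 + 48) + (13/5 + 17/5) = 10*312 + 6 = 3120 + 6 = 3126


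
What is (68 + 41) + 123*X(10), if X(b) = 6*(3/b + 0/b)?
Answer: 1652/5 ≈ 330.40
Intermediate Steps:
X(b) = 18/b (X(b) = 6*(3/b + 0) = 6*(3/b) = 18/b)
(68 + 41) + 123*X(10) = (68 + 41) + 123*(18/10) = 109 + 123*(18*(⅒)) = 109 + 123*(9/5) = 109 + 1107/5 = 1652/5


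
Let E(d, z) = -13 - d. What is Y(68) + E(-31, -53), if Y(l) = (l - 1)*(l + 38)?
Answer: 7120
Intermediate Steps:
Y(l) = (-1 + l)*(38 + l)
Y(68) + E(-31, -53) = (-38 + 68**2 + 37*68) + (-13 - 1*(-31)) = (-38 + 4624 + 2516) + (-13 + 31) = 7102 + 18 = 7120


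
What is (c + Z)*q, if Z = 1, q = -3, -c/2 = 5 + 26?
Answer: 183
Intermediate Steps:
c = -62 (c = -2*(5 + 26) = -2*31 = -62)
(c + Z)*q = (-62 + 1)*(-3) = -61*(-3) = 183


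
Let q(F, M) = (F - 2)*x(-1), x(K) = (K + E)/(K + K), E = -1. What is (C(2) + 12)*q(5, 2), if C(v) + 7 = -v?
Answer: 9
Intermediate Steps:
x(K) = (-1 + K)/(2*K) (x(K) = (K - 1)/(K + K) = (-1 + K)/((2*K)) = (-1 + K)*(1/(2*K)) = (-1 + K)/(2*K))
q(F, M) = -2 + F (q(F, M) = (F - 2)*((½)*(-1 - 1)/(-1)) = (-2 + F)*((½)*(-1)*(-2)) = (-2 + F)*1 = -2 + F)
C(v) = -7 - v
(C(2) + 12)*q(5, 2) = ((-7 - 1*2) + 12)*(-2 + 5) = ((-7 - 2) + 12)*3 = (-9 + 12)*3 = 3*3 = 9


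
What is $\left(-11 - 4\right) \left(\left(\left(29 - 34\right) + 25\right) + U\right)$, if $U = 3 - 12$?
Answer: $-165$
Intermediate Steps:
$U = -9$
$\left(-11 - 4\right) \left(\left(\left(29 - 34\right) + 25\right) + U\right) = \left(-11 - 4\right) \left(\left(\left(29 - 34\right) + 25\right) - 9\right) = - 15 \left(\left(-5 + 25\right) - 9\right) = - 15 \left(20 - 9\right) = \left(-15\right) 11 = -165$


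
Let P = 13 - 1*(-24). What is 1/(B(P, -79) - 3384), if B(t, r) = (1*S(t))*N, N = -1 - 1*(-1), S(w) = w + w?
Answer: -1/3384 ≈ -0.00029551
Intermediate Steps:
S(w) = 2*w
N = 0 (N = -1 + 1 = 0)
P = 37 (P = 13 + 24 = 37)
B(t, r) = 0 (B(t, r) = (1*(2*t))*0 = (2*t)*0 = 0)
1/(B(P, -79) - 3384) = 1/(0 - 3384) = 1/(-3384) = -1/3384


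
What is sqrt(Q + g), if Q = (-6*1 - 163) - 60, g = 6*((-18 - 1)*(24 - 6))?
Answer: I*sqrt(2281) ≈ 47.76*I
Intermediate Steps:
g = -2052 (g = 6*(-19*18) = 6*(-342) = -2052)
Q = -229 (Q = (-6 - 163) - 60 = -169 - 60 = -229)
sqrt(Q + g) = sqrt(-229 - 2052) = sqrt(-2281) = I*sqrt(2281)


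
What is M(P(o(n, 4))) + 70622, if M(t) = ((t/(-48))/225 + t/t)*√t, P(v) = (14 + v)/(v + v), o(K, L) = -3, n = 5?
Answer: 70622 + 64811*I*√66/388800 ≈ 70622.0 + 1.3542*I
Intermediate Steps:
P(v) = (14 + v)/(2*v) (P(v) = (14 + v)/((2*v)) = (14 + v)*(1/(2*v)) = (14 + v)/(2*v))
M(t) = √t*(1 - t/10800) (M(t) = ((t*(-1/48))*(1/225) + 1)*√t = (-t/48*(1/225) + 1)*√t = (-t/10800 + 1)*√t = (1 - t/10800)*√t = √t*(1 - t/10800))
M(P(o(n, 4))) + 70622 = √((½)*(14 - 3)/(-3))*(10800 - (14 - 3)/(2*(-3)))/10800 + 70622 = √((½)*(-⅓)*11)*(10800 - (-1)*11/(2*3))/10800 + 70622 = √(-11/6)*(10800 - 1*(-11/6))/10800 + 70622 = (I*√66/6)*(10800 + 11/6)/10800 + 70622 = (1/10800)*(I*√66/6)*(64811/6) + 70622 = 64811*I*√66/388800 + 70622 = 70622 + 64811*I*√66/388800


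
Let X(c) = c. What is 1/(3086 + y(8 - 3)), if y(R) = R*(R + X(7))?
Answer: 1/3146 ≈ 0.00031786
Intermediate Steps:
y(R) = R*(7 + R) (y(R) = R*(R + 7) = R*(7 + R))
1/(3086 + y(8 - 3)) = 1/(3086 + (8 - 3)*(7 + (8 - 3))) = 1/(3086 + 5*(7 + 5)) = 1/(3086 + 5*12) = 1/(3086 + 60) = 1/3146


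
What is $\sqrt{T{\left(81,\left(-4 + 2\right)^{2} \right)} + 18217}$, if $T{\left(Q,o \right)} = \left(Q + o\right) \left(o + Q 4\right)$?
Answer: $\sqrt{46097} \approx 214.7$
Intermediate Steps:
$T{\left(Q,o \right)} = \left(Q + o\right) \left(o + 4 Q\right)$
$\sqrt{T{\left(81,\left(-4 + 2\right)^{2} \right)} + 18217} = \sqrt{\left(\left(\left(-4 + 2\right)^{2}\right)^{2} + 4 \cdot 81^{2} + 5 \cdot 81 \left(-4 + 2\right)^{2}\right) + 18217} = \sqrt{\left(\left(\left(-2\right)^{2}\right)^{2} + 4 \cdot 6561 + 5 \cdot 81 \left(-2\right)^{2}\right) + 18217} = \sqrt{\left(4^{2} + 26244 + 5 \cdot 81 \cdot 4\right) + 18217} = \sqrt{\left(16 + 26244 + 1620\right) + 18217} = \sqrt{27880 + 18217} = \sqrt{46097}$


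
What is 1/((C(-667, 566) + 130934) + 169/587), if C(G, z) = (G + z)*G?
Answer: 587/116402856 ≈ 5.0428e-6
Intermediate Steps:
C(G, z) = G*(G + z)
1/((C(-667, 566) + 130934) + 169/587) = 1/((-667*(-667 + 566) + 130934) + 169/587) = 1/((-667*(-101) + 130934) + 169*(1/587)) = 1/((67367 + 130934) + 169/587) = 1/(198301 + 169/587) = 1/(116402856/587) = 587/116402856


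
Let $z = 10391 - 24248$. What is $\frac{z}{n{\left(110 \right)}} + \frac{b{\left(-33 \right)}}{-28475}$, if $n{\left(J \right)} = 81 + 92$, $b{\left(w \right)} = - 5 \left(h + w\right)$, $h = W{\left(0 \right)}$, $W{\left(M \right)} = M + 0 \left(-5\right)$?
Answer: $- \frac{78921324}{985235} \approx -80.104$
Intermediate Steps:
$W{\left(M \right)} = M$ ($W{\left(M \right)} = M + 0 = M$)
$h = 0$
$b{\left(w \right)} = - 5 w$ ($b{\left(w \right)} = - 5 \left(0 + w\right) = - 5 w$)
$n{\left(J \right)} = 173$
$z = -13857$
$\frac{z}{n{\left(110 \right)}} + \frac{b{\left(-33 \right)}}{-28475} = - \frac{13857}{173} + \frac{\left(-5\right) \left(-33\right)}{-28475} = \left(-13857\right) \frac{1}{173} + 165 \left(- \frac{1}{28475}\right) = - \frac{13857}{173} - \frac{33}{5695} = - \frac{78921324}{985235}$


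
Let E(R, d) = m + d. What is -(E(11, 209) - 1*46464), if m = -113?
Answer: 46368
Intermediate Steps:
E(R, d) = -113 + d
-(E(11, 209) - 1*46464) = -((-113 + 209) - 1*46464) = -(96 - 46464) = -1*(-46368) = 46368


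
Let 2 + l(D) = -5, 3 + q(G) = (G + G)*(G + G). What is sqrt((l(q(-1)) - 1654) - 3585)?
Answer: I*sqrt(5246) ≈ 72.429*I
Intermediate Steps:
q(G) = -3 + 4*G**2 (q(G) = -3 + (G + G)*(G + G) = -3 + (2*G)*(2*G) = -3 + 4*G**2)
l(D) = -7 (l(D) = -2 - 5 = -7)
sqrt((l(q(-1)) - 1654) - 3585) = sqrt((-7 - 1654) - 3585) = sqrt(-1661 - 3585) = sqrt(-5246) = I*sqrt(5246)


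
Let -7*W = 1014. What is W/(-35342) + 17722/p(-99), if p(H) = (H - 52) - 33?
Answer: -1096032473/11380124 ≈ -96.311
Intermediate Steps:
W = -1014/7 (W = -⅐*1014 = -1014/7 ≈ -144.86)
p(H) = -85 + H (p(H) = (-52 + H) - 33 = -85 + H)
W/(-35342) + 17722/p(-99) = -1014/7/(-35342) + 17722/(-85 - 99) = -1014/7*(-1/35342) + 17722/(-184) = 507/123697 + 17722*(-1/184) = 507/123697 - 8861/92 = -1096032473/11380124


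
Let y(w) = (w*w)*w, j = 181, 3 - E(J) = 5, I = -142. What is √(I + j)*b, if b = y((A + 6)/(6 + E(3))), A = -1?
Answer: 125*√39/64 ≈ 12.197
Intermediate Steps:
E(J) = -2 (E(J) = 3 - 1*5 = 3 - 5 = -2)
y(w) = w³ (y(w) = w²*w = w³)
b = 125/64 (b = ((-1 + 6)/(6 - 2))³ = (5/4)³ = 125/64 ≈ 1.9531)
√(I + j)*b = √(-142 + 181)*(125/64) = √39*(125/64) = 125*√39/64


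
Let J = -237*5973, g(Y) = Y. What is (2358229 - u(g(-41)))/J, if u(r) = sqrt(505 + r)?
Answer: -29851/17919 + 4*sqrt(29)/1415601 ≈ -1.6659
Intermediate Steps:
J = -1415601
(2358229 - u(g(-41)))/J = (2358229 - sqrt(505 - 41))/(-1415601) = (2358229 - sqrt(464))*(-1/1415601) = (2358229 - 4*sqrt(29))*(-1/1415601) = -29851/17919 + 4*sqrt(29)/1415601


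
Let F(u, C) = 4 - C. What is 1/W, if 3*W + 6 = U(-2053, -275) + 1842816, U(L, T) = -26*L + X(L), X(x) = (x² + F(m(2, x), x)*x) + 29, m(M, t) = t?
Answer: 1/629335 ≈ 1.5890e-6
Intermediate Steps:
X(x) = 29 + x² + x*(4 - x) (X(x) = (x² + (4 - x)*x) + 29 = (x² + x*(4 - x)) + 29 = 29 + x² + x*(4 - x))
U(L, T) = 29 - 22*L (U(L, T) = -26*L + (29 + 4*L) = 29 - 22*L)
W = 629335 (W = -2 + ((29 - 22*(-2053)) + 1842816)/3 = -2 + ((29 + 45166) + 1842816)/3 = -2 + (45195 + 1842816)/3 = -2 + (⅓)*1888011 = -2 + 629337 = 629335)
1/W = 1/629335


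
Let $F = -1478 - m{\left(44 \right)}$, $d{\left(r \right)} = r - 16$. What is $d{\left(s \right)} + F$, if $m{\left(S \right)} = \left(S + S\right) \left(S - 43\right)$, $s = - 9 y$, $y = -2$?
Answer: $-1564$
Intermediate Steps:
$s = 18$ ($s = \left(-9\right) \left(-2\right) = 18$)
$m{\left(S \right)} = 2 S \left(-43 + S\right)$
$d{\left(r \right)} = -16 + r$
$F = -1566$ ($F = -1478 - 2 \cdot 44 \left(-43 + 44\right) = -1478 - 2 \cdot 44 \cdot 1 = -1478 - 88 = -1566$)
$d{\left(s \right)} + F = \left(-16 + 18\right) - 1566 = 2 - 1566 = -1564$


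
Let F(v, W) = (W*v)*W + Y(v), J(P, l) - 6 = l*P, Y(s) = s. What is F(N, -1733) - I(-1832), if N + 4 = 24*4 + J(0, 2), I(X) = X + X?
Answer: 294326084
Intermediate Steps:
I(X) = 2*X
J(P, l) = 6 + P*l (J(P, l) = 6 + l*P = 6 + P*l)
N = 98 (N = -4 + (24*4 + (6 + 0*2)) = -4 + (96 + (6 + 0)) = -4 + (96 + 6) = -4 + 102 = 98)
F(v, W) = v + v*W² (F(v, W) = (W*v)*W + v = v*W² + v = v + v*W²)
F(N, -1733) - I(-1832) = 98*(1 + (-1733)²) - 2*(-1832) = 98*(1 + 3003289) - 1*(-3664) = 98*3003290 + 3664 = 294322420 + 3664 = 294326084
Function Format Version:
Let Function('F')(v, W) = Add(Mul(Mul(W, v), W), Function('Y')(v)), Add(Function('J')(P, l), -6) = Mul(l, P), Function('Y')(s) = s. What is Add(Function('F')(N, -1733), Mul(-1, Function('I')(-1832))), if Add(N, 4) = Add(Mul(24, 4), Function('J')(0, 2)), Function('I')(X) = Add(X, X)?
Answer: 294326084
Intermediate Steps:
Function('I')(X) = Mul(2, X)
Function('J')(P, l) = Add(6, Mul(P, l)) (Function('J')(P, l) = Add(6, Mul(l, P)) = Add(6, Mul(P, l)))
N = 98 (N = Add(-4, Add(Mul(24, 4), Add(6, Mul(0, 2)))) = Add(-4, Add(96, Add(6, 0))) = Add(-4, Add(96, 6)) = Add(-4, 102) = 98)
Function('F')(v, W) = Add(v, Mul(v, Pow(W, 2))) (Function('F')(v, W) = Add(Mul(Mul(W, v), W), v) = Add(Mul(v, Pow(W, 2)), v) = Add(v, Mul(v, Pow(W, 2))))
Add(Function('F')(N, -1733), Mul(-1, Function('I')(-1832))) = Add(Mul(98, Add(1, Pow(-1733, 2))), Mul(-1, Mul(2, -1832))) = Add(Mul(98, Add(1, 3003289)), Mul(-1, -3664)) = Add(Mul(98, 3003290), 3664) = Add(294322420, 3664) = 294326084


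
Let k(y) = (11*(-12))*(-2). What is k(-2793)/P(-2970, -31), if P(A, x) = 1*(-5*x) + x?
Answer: 66/31 ≈ 2.1290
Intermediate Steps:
P(A, x) = -4*x (P(A, x) = -5*x + x = -4*x)
k(y) = 264 (k(y) = -132*(-2) = 264)
k(-2793)/P(-2970, -31) = 264/((-4*(-31))) = 264/124 = 264*(1/124) = 66/31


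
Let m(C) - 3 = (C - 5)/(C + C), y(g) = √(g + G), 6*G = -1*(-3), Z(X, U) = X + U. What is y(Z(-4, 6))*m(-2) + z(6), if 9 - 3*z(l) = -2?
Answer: 11/3 + 19*√10/8 ≈ 11.177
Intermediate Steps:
z(l) = 11/3 (z(l) = 3 - ⅓*(-2) = 3 + ⅔ = 11/3)
Z(X, U) = U + X
G = ½ (G = (-1*(-3))/6 = (⅙)*3 = ½ ≈ 0.50000)
y(g) = √(½ + g) (y(g) = √(g + ½) = √(½ + g))
m(C) = 3 + (-5 + C)/(2*C) (m(C) = 3 + (C - 5)/(C + C) = 3 + (-5 + C)/((2*C)) = 3 + (-5 + C)*(1/(2*C)) = 3 + (-5 + C)/(2*C))
y(Z(-4, 6))*m(-2) + z(6) = (√(2 + 4*(6 - 4))/2)*((½)*(-5 + 7*(-2))/(-2)) + 11/3 = (√(2 + 4*2)/2)*((½)*(-½)*(-5 - 14)) + 11/3 = (√(2 + 8)/2)*((½)*(-½)*(-19)) + 11/3 = (√10/2)*(19/4) + 11/3 = 19*√10/8 + 11/3 = 11/3 + 19*√10/8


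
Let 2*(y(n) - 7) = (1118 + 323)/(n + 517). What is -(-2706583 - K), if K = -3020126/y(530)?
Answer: 37249135873/16099 ≈ 2.3138e+6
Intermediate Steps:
y(n) = 7 + 1441/(2*(517 + n)) (y(n) = 7 + ((1118 + 323)/(n + 517))/2 = 7 + (1441/(517 + n))/2 = 7 + 1441/(2*(517 + n)))
K = -6324143844/16099 (K = -3020126*2*(517 + 530)/(8679 + 14*530) = -3020126*2094/(8679 + 7420) = -3020126/((½)*(1/1047)*16099) = -3020126/16099/2094 = -3020126*2094/16099 = -6324143844/16099 ≈ -3.9283e+5)
-(-2706583 - K) = -(-2706583 - 1*(-6324143844/16099)) = -(-2706583 + 6324143844/16099) = -1*(-37249135873/16099) = 37249135873/16099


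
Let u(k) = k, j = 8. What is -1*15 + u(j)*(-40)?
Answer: -335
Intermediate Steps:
-1*15 + u(j)*(-40) = -1*15 + 8*(-40) = -15 - 320 = -335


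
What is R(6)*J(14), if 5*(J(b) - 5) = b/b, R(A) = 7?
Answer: 182/5 ≈ 36.400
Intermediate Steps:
J(b) = 26/5 (J(b) = 5 + (b/b)/5 = 5 + (⅕)*1 = 5 + ⅕ = 26/5)
R(6)*J(14) = 7*(26/5) = 182/5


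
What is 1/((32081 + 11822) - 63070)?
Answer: -1/19167 ≈ -5.2173e-5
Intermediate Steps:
1/((32081 + 11822) - 63070) = 1/(43903 - 63070) = 1/(-19167) = -1/19167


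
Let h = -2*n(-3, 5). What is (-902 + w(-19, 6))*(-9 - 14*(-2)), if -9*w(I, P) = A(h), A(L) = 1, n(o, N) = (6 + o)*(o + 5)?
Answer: -154261/9 ≈ -17140.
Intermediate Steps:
n(o, N) = (5 + o)*(6 + o) (n(o, N) = (6 + o)*(5 + o) = (5 + o)*(6 + o))
h = -12 (h = -2*(30 + (-3)² + 11*(-3)) = -2*(30 + 9 - 33) = -2*6 = -12)
w(I, P) = -⅑ (w(I, P) = -⅑*1 = -⅑)
(-902 + w(-19, 6))*(-9 - 14*(-2)) = (-902 - ⅑)*(-9 - 14*(-2)) = -8119*(-9 + 28)/9 = -8119/9*19 = -154261/9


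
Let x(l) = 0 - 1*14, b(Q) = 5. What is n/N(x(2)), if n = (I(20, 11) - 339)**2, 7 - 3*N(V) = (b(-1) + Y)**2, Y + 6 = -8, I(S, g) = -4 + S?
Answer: -312987/74 ≈ -4229.6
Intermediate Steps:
Y = -14 (Y = -6 - 8 = -14)
x(l) = -14 (x(l) = 0 - 14 = -14)
N(V) = -74/3 (N(V) = 7/3 - (5 - 14)**2/3 = 7/3 - 1/3*(-9)**2 = 7/3 - 1/3*81 = 7/3 - 27 = -74/3)
n = 104329 (n = ((-4 + 20) - 339)**2 = (16 - 339)**2 = (-323)**2 = 104329)
n/N(x(2)) = 104329/(-74/3) = 104329*(-3/74) = -312987/74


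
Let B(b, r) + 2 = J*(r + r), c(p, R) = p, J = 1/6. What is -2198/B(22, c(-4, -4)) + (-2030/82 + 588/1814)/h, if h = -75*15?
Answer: 27587154826/41835375 ≈ 659.42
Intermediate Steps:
J = 1/6 ≈ 0.16667
B(b, r) = -2 + r/3 (B(b, r) = -2 + (r + r)/6 = -2 + (2*r)/6 = -2 + r/3)
h = -1125
-2198/B(22, c(-4, -4)) + (-2030/82 + 588/1814)/h = -2198/(-2 + (1/3)*(-4)) + (-2030/82 + 588/1814)/(-1125) = -2198/(-2 - 4/3) + (-2030*1/82 + 588*(1/1814))*(-1/1125) = -2198/(-10/3) + (-1015/41 + 294/907)*(-1/1125) = -2198*(-3/10) - 908551/37187*(-1/1125) = 3297/5 + 908551/41835375 = 27587154826/41835375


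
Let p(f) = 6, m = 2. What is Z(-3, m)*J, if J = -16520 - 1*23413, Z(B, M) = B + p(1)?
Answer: -119799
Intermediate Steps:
Z(B, M) = 6 + B (Z(B, M) = B + 6 = 6 + B)
J = -39933 (J = -16520 - 23413 = -39933)
Z(-3, m)*J = (6 - 3)*(-39933) = 3*(-39933) = -119799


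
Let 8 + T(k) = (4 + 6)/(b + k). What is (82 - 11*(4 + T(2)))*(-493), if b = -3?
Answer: -116348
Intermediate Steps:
T(k) = -8 + 10/(-3 + k) (T(k) = -8 + (4 + 6)/(-3 + k) = -8 + 10/(-3 + k))
(82 - 11*(4 + T(2)))*(-493) = (82 - 11*(4 + 2*(17 - 4*2)/(-3 + 2)))*(-493) = (82 - 11*(4 + 2*(17 - 8)/(-1)))*(-493) = (82 - 11*(4 + 2*(-1)*9))*(-493) = (82 - 11*(4 - 18))*(-493) = (82 - 11*(-14))*(-493) = (82 + 154)*(-493) = 236*(-493) = -116348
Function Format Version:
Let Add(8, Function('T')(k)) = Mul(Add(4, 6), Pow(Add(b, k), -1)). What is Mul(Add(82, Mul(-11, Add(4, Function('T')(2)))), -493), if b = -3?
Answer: -116348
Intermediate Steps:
Function('T')(k) = Add(-8, Mul(10, Pow(Add(-3, k), -1))) (Function('T')(k) = Add(-8, Mul(Add(4, 6), Pow(Add(-3, k), -1))) = Add(-8, Mul(10, Pow(Add(-3, k), -1))))
Mul(Add(82, Mul(-11, Add(4, Function('T')(2)))), -493) = Mul(Add(82, Mul(-11, Add(4, Mul(2, Pow(Add(-3, 2), -1), Add(17, Mul(-4, 2)))))), -493) = Mul(Add(82, Mul(-11, Add(4, Mul(2, Pow(-1, -1), Add(17, -8))))), -493) = Mul(Add(82, Mul(-11, Add(4, Mul(2, -1, 9)))), -493) = Mul(Add(82, Mul(-11, Add(4, -18))), -493) = Mul(Add(82, Mul(-11, -14)), -493) = Mul(Add(82, 154), -493) = Mul(236, -493) = -116348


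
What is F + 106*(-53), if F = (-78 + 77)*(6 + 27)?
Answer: -5651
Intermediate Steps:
F = -33 (F = -1*33 = -33)
F + 106*(-53) = -33 + 106*(-53) = -33 - 5618 = -5651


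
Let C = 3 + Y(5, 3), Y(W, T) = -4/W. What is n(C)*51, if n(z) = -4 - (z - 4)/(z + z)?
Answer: -4029/22 ≈ -183.14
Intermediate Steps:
C = 11/5 (C = 3 - 4/5 = 3 - 4*⅕ = 3 - ⅘ = 11/5 ≈ 2.2000)
n(z) = -4 - (-4 + z)/(2*z)
n(C)*51 = (-9/2 + 2/(11/5))*51 = (-9/2 + 2*(5/11))*51 = (-9/2 + 10/11)*51 = -79/22*51 = -4029/22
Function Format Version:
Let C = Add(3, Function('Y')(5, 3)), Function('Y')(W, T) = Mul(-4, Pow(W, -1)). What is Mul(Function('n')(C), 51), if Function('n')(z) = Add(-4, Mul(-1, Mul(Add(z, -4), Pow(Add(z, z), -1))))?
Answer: Rational(-4029, 22) ≈ -183.14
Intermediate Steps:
C = Rational(11, 5) (C = Add(3, Mul(-4, Pow(5, -1))) = Add(3, Mul(-4, Rational(1, 5))) = Add(3, Rational(-4, 5)) = Rational(11, 5) ≈ 2.2000)
Function('n')(z) = Add(-4, Mul(Rational(-1, 2), Pow(z, -1), Add(-4, z))) (Function('n')(z) = Add(-4, Mul(-1, Mul(Add(-4, z), Pow(Mul(2, z), -1)))) = Add(-4, Mul(-1, Mul(Add(-4, z), Mul(Rational(1, 2), Pow(z, -1))))) = Add(-4, Mul(-1, Mul(Rational(1, 2), Pow(z, -1), Add(-4, z)))) = Add(-4, Mul(Rational(-1, 2), Pow(z, -1), Add(-4, z))))
Mul(Function('n')(C), 51) = Mul(Add(Rational(-9, 2), Mul(2, Pow(Rational(11, 5), -1))), 51) = Mul(Add(Rational(-9, 2), Mul(2, Rational(5, 11))), 51) = Mul(Add(Rational(-9, 2), Rational(10, 11)), 51) = Mul(Rational(-79, 22), 51) = Rational(-4029, 22)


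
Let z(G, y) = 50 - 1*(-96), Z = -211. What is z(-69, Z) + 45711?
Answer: 45857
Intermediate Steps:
z(G, y) = 146 (z(G, y) = 50 + 96 = 146)
z(-69, Z) + 45711 = 146 + 45711 = 45857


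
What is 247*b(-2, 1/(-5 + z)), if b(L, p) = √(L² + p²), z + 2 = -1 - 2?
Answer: 247*√401/10 ≈ 494.62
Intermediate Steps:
z = -5 (z = -2 + (-1 - 2) = -2 - 3 = -5)
247*b(-2, 1/(-5 + z)) = 247*√((-2)² + (1/(-5 - 5))²) = 247*√(4 + (1/(-10))²) = 247*√(4 + (-⅒)²) = 247*√(4 + 1/100) = 247*√(401/100) = 247*(√401/10) = 247*√401/10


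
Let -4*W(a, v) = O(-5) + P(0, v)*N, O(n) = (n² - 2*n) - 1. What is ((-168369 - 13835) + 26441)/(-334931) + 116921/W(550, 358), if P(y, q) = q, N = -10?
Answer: 78597102701/593832663 ≈ 132.36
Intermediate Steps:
O(n) = -1 + n² - 2*n
W(a, v) = -17/2 + 5*v/2 (W(a, v) = -((-1 + (-5)² - 2*(-5)) + v*(-10))/4 = -((-1 + 25 + 10) - 10*v)/4 = -(34 - 10*v)/4 = -17/2 + 5*v/2)
((-168369 - 13835) + 26441)/(-334931) + 116921/W(550, 358) = ((-168369 - 13835) + 26441)/(-334931) + 116921/(-17/2 + (5/2)*358) = (-182204 + 26441)*(-1/334931) + 116921/(-17/2 + 895) = -155763*(-1/334931) + 116921/(1773/2) = 155763/334931 + 116921*(2/1773) = 155763/334931 + 233842/1773 = 78597102701/593832663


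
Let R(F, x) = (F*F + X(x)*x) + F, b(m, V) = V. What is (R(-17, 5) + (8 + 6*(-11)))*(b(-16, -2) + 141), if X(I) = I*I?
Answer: 47121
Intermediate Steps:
X(I) = I²
R(F, x) = F + F² + x³ (R(F, x) = (F*F + x²*x) + F = (F² + x³) + F = F + F² + x³)
(R(-17, 5) + (8 + 6*(-11)))*(b(-16, -2) + 141) = ((-17 + (-17)² + 5³) + (8 + 6*(-11)))*(-2 + 141) = ((-17 + 289 + 125) + (8 - 66))*139 = (397 - 58)*139 = 339*139 = 47121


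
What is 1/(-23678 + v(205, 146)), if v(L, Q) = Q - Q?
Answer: -1/23678 ≈ -4.2233e-5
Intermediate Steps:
v(L, Q) = 0
1/(-23678 + v(205, 146)) = 1/(-23678 + 0) = 1/(-23678) = -1/23678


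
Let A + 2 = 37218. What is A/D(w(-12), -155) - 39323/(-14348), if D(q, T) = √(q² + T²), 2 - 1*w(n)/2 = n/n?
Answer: 39323/14348 + 37216*√24029/24029 ≈ 242.82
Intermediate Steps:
w(n) = 2 (w(n) = 4 - 2*n/n = 4 - 2*1 = 4 - 2 = 2)
A = 37216 (A = -2 + 37218 = 37216)
D(q, T) = √(T² + q²)
A/D(w(-12), -155) - 39323/(-14348) = 37216/(√((-155)² + 2²)) - 39323/(-14348) = 37216/(√(24025 + 4)) - 39323*(-1/14348) = 37216/(√24029) + 39323/14348 = 37216*(√24029/24029) + 39323/14348 = 37216*√24029/24029 + 39323/14348 = 39323/14348 + 37216*√24029/24029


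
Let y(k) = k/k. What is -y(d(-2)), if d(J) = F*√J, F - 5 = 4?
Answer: -1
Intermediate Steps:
F = 9 (F = 5 + 4 = 9)
d(J) = 9*√J
y(k) = 1
-y(d(-2)) = -1*1 = -1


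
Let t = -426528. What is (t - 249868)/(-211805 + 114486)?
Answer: 676396/97319 ≈ 6.9503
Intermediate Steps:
(t - 249868)/(-211805 + 114486) = (-426528 - 249868)/(-211805 + 114486) = -676396/(-97319) = -676396*(-1/97319) = 676396/97319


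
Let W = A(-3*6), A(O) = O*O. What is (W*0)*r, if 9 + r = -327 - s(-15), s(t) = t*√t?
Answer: 0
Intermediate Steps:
A(O) = O²
W = 324 (W = (-3*6)² = (-18)² = 324)
s(t) = t^(3/2)
r = -336 + 15*I*√15 (r = -9 + (-327 - (-15)^(3/2)) = -9 + (-327 - (-15)*I*√15) = -9 + (-327 + 15*I*√15) = -336 + 15*I*√15 ≈ -336.0 + 58.095*I)
(W*0)*r = (324*0)*(-336 + 15*I*√15) = 0*(-336 + 15*I*√15) = 0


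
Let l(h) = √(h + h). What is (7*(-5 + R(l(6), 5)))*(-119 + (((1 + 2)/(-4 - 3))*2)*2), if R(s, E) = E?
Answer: 0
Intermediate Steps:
l(h) = √2*√h (l(h) = √(2*h) = √2*√h)
(7*(-5 + R(l(6), 5)))*(-119 + (((1 + 2)/(-4 - 3))*2)*2) = (7*(-5 + 5))*(-119 + (((1 + 2)/(-4 - 3))*2)*2) = (7*0)*(-119 + ((3/(-7))*2)*2) = 0*(-119 + ((3*(-⅐))*2)*2) = 0*(-119 - 3/7*2*2) = 0*(-119 - 6/7*2) = 0*(-119 - 12/7) = 0*(-845/7) = 0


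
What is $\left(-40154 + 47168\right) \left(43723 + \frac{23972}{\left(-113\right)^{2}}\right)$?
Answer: $\frac{3916077234426}{12769} \approx 3.0669 \cdot 10^{8}$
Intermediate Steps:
$\left(-40154 + 47168\right) \left(43723 + \frac{23972}{\left(-113\right)^{2}}\right) = 7014 \left(43723 + \frac{23972}{12769}\right) = 7014 \cdot \frac{558322959}{12769} = \frac{3916077234426}{12769}$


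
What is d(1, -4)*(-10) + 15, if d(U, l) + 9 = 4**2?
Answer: -55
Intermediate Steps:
d(U, l) = 7 (d(U, l) = -9 + 4**2 = -9 + 16 = 7)
d(1, -4)*(-10) + 15 = 7*(-10) + 15 = -70 + 15 = -55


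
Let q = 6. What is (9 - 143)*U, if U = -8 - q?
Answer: 1876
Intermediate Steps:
U = -14 (U = -8 - 1*6 = -8 - 6 = -14)
(9 - 143)*U = (9 - 143)*(-14) = -134*(-14) = 1876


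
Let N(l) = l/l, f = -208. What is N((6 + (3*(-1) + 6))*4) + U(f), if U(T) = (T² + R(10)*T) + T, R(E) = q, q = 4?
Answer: 42225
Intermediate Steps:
R(E) = 4
U(T) = T² + 5*T (U(T) = (T² + 4*T) + T = T² + 5*T)
N(l) = 1
N((6 + (3*(-1) + 6))*4) + U(f) = 1 - 208*(5 - 208) = 1 - 208*(-203) = 1 + 42224 = 42225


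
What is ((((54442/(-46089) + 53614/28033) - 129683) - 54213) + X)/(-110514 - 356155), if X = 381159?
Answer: -254867292834491/602942385296853 ≈ -0.42271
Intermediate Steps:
((((54442/(-46089) + 53614/28033) - 129683) - 54213) + X)/(-110514 - 356155) = ((((54442/(-46089) + 53614/28033) - 129683) - 54213) + 381159)/(-110514 - 356155) = ((((54442*(-1/46089) + 53614*(1/28033)) - 129683) - 54213) + 381159)/(-466669) = ((((-54442/46089 + 53614/28033) - 129683) - 54213) + 381159)*(-1/466669) = (((944843060/1292012937 - 129683) - 54213) + 381159)*(-1/466669) = ((-167551168865911/1292012937 - 54213) + 381159)*(-1/466669) = (-237595066219492/1292012937 + 381159)*(-1/466669) = (254867292834491/1292012937)*(-1/466669) = -254867292834491/602942385296853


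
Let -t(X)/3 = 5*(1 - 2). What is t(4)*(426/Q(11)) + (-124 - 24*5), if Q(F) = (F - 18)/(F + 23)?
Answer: -218968/7 ≈ -31281.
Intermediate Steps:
Q(F) = (-18 + F)/(23 + F)
t(X) = 15 (t(X) = -15*(1 - 2) = -15*(-1) = -3*(-5) = 15)
t(4)*(426/Q(11)) + (-124 - 24*5) = 15*(426/(((-18 + 11)/(23 + 11)))) + (-124 - 24*5) = 15*(426/((-7/34))) + (-124 - 1*120) = 15*(426/(((1/34)*(-7)))) + (-124 - 120) = 15*(426/(-7/34)) - 244 = 15*(426*(-34/7)) - 244 = 15*(-14484/7) - 244 = -217260/7 - 244 = -218968/7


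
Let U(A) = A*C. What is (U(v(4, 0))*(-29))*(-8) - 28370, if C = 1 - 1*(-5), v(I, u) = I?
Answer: -22802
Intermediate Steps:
C = 6 (C = 1 + 5 = 6)
U(A) = 6*A (U(A) = A*6 = 6*A)
(U(v(4, 0))*(-29))*(-8) - 28370 = ((6*4)*(-29))*(-8) - 28370 = (24*(-29))*(-8) - 28370 = -696*(-8) - 28370 = 5568 - 28370 = -22802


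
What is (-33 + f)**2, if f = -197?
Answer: 52900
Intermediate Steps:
(-33 + f)**2 = (-33 - 197)**2 = (-230)**2 = 52900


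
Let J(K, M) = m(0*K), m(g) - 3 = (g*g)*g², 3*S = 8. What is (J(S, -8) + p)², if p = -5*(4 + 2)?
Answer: 729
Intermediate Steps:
S = 8/3 (S = (⅓)*8 = 8/3 ≈ 2.6667)
p = -30 (p = -5*6 = -30)
m(g) = 3 + g⁴ (m(g) = 3 + (g*g)*g² = 3 + g²*g² = 3 + g⁴)
J(K, M) = 3 (J(K, M) = 3 + (0*K)⁴ = 3 + 0⁴ = 3 + 0 = 3)
(J(S, -8) + p)² = (3 - 30)² = (-27)² = 729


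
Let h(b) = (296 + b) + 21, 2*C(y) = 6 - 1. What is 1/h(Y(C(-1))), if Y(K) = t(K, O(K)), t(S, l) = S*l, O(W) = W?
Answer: 4/1293 ≈ 0.0030936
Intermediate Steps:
C(y) = 5/2 (C(y) = (6 - 1)/2 = (1/2)*5 = 5/2)
Y(K) = K**2 (Y(K) = K*K = K**2)
h(b) = 317 + b
1/h(Y(C(-1))) = 1/(317 + (5/2)**2) = 1/(317 + 25/4) = 1/(1293/4) = 4/1293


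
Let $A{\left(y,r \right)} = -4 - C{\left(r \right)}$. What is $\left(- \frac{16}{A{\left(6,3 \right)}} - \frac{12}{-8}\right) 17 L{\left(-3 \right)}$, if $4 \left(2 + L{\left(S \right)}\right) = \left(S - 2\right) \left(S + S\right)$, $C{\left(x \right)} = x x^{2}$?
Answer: $\frac{23375}{124} \approx 188.51$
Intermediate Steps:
$C{\left(x \right)} = x^{3}$
$A{\left(y,r \right)} = -4 - r^{3}$
$L{\left(S \right)} = -2 + \frac{S \left(-2 + S\right)}{2}$ ($L{\left(S \right)} = -2 + \frac{\left(S - 2\right) \left(S + S\right)}{4} = -2 + \frac{\left(-2 + S\right) 2 S}{4} = -2 + \frac{2 S \left(-2 + S\right)}{4} = -2 + \frac{S \left(-2 + S\right)}{2}$)
$\left(- \frac{16}{A{\left(6,3 \right)}} - \frac{12}{-8}\right) 17 L{\left(-3 \right)} = \left(- \frac{16}{-4 - 3^{3}} - \frac{12}{-8}\right) 17 \left(-2 + \frac{\left(-3\right)^{2}}{2} - -3\right) = \left(- \frac{16}{-4 - 27} - - \frac{3}{2}\right) 17 \left(-2 + \frac{1}{2} \cdot 9 + 3\right) = \left(- \frac{16}{-4 - 27} + \frac{3}{2}\right) 17 \left(-2 + \frac{9}{2} + 3\right) = \left(- \frac{16}{-31} + \frac{3}{2}\right) 17 \cdot \frac{11}{2} = \left(\left(-16\right) \left(- \frac{1}{31}\right) + \frac{3}{2}\right) 17 \cdot \frac{11}{2} = \left(\frac{16}{31} + \frac{3}{2}\right) 17 \cdot \frac{11}{2} = \frac{125}{62} \cdot 17 \cdot \frac{11}{2} = \frac{2125}{62} \cdot \frac{11}{2} = \frac{23375}{124}$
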